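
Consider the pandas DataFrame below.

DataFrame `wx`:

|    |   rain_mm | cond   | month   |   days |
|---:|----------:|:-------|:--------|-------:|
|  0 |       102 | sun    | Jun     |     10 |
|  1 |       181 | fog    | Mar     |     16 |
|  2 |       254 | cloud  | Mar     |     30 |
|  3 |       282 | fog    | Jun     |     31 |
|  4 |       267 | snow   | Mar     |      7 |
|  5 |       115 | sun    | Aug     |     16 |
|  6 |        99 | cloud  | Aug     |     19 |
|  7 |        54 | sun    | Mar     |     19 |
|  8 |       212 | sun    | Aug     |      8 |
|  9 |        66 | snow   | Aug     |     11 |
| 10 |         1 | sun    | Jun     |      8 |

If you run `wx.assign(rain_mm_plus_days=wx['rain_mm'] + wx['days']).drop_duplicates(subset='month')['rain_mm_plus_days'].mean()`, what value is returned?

146.666666667

add column rain_mm_plus_days = wx['rain_mm'] + wx['days']:
    rain_mm   cond month  days  rain_mm_plus_days
0       102    sun   Jun    10                112
1       181    fog   Mar    16                197
2       254  cloud   Mar    30                284
3       282    fog   Jun    31                313
4       267   snow   Mar     7                274
5       115    sun   Aug    16                131
6        99  cloud   Aug    19                118
7        54    sun   Mar    19                 73
8       212    sun   Aug     8                220
9        66   snow   Aug    11                 77
10        1    sun   Jun     8                  9
drop duplicate month (keep=first):
   rain_mm cond month  days  rain_mm_plus_days
0      102  sun   Jun    10                112
1      181  fog   Mar    16                197
5      115  sun   Aug    16                131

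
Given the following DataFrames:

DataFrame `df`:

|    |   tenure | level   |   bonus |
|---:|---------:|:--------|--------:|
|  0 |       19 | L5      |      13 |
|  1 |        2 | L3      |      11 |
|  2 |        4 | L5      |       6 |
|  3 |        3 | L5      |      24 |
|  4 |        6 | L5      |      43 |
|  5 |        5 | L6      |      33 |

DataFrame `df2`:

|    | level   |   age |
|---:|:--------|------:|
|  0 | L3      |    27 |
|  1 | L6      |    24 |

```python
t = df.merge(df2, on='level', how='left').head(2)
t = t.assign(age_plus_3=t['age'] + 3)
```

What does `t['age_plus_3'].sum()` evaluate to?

merge on 'level' (how='left') → 6 rows:
   tenure level  bonus   age
0      19    L5     13   NaN
1       2    L3     11  27.0
2       4    L5      6   NaN
3       3    L5     24   NaN
4       6    L5     43   NaN
5       5    L6     33  24.0
take first 2 rows:
   tenure level  bonus   age
0      19    L5     13   NaN
1       2    L3     11  27.0
add column age_plus_3 = t['age'] + 3:
   tenure level  bonus   age  age_plus_3
0      19    L5     13   NaN         NaN
1       2    L3     11  27.0        30.0
The sum of column 'age_plus_3' is 30.0.

30.0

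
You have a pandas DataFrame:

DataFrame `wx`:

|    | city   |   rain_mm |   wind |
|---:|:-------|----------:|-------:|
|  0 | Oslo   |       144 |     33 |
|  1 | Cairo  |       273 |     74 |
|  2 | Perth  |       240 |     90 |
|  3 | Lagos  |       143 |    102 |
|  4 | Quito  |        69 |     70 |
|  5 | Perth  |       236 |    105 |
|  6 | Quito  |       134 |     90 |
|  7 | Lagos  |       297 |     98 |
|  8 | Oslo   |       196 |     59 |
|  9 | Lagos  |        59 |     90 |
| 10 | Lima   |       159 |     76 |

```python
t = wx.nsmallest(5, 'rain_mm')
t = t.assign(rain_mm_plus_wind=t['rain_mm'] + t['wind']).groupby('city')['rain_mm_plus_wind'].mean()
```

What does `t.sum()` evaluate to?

555.5

take 5 rows with smallest rain_mm:
    city  rain_mm  wind
9  Lagos       59    90
4  Quito       69    70
6  Quito      134    90
3  Lagos      143   102
0   Oslo      144    33
add column rain_mm_plus_wind = t['rain_mm'] + t['wind']:
    city  rain_mm  wind  rain_mm_plus_wind
9  Lagos       59    90                149
4  Quito       69    70                139
6  Quito      134    90                224
3  Lagos      143   102                245
0   Oslo      144    33                177
group by city, mean of rain_mm_plus_wind:
city
Lagos    197.0
Oslo     177.0
Quito    181.5
Name: rain_mm_plus_wind, dtype: float64
Finally, sum of the resulting series = 555.5.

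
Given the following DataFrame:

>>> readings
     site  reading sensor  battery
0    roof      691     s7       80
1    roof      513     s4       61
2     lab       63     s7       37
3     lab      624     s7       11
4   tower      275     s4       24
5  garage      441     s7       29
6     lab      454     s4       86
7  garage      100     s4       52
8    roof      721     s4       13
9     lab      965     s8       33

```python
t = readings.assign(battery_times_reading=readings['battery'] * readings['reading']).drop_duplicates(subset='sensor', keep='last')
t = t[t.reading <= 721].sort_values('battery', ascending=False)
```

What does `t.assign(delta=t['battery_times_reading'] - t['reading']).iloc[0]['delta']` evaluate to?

12348

add column battery_times_reading = readings['battery'] * readings['reading']:
     site  reading sensor  battery  battery_times_reading
0    roof      691     s7       80                  55280
1    roof      513     s4       61                  31293
2     lab       63     s7       37                   2331
3     lab      624     s7       11                   6864
4   tower      275     s4       24                   6600
5  garage      441     s7       29                  12789
6     lab      454     s4       86                  39044
7  garage      100     s4       52                   5200
8    roof      721     s4       13                   9373
9     lab      965     s8       33                  31845
drop duplicate sensor (keep=last):
     site  reading sensor  battery  battery_times_reading
5  garage      441     s7       29                  12789
8    roof      721     s4       13                   9373
9     lab      965     s8       33                  31845
filter rows where reading <= 721:
     site  reading sensor  battery  battery_times_reading
5  garage      441     s7       29                  12789
8    roof      721     s4       13                   9373
sort by battery descending:
     site  reading sensor  battery  battery_times_reading
5  garage      441     s7       29                  12789
8    roof      721     s4       13                   9373
add column delta = t['battery_times_reading'] - t['reading']:
     site  reading sensor  battery  battery_times_reading  delta
5  garage      441     s7       29                  12789  12348
8    roof      721     s4       13                   9373   8652
The value at position 0, column 'delta' is 12348.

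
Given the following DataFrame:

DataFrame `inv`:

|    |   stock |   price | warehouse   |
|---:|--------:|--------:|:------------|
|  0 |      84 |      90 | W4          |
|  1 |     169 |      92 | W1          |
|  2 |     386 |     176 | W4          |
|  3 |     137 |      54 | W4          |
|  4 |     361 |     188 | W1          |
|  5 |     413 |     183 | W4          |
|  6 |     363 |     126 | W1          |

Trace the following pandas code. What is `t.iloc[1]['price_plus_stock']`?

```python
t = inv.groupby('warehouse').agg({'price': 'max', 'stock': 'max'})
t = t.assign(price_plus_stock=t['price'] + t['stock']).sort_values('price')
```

group by warehouse: max(price), max(stock):
           price  stock
warehouse              
W1           188    363
W4           183    413
add column price_plus_stock = t['price'] + t['stock']:
           price  stock  price_plus_stock
warehouse                                
W1           188    363               551
W4           183    413               596
sort by price:
           price  stock  price_plus_stock
warehouse                                
W4           183    413               596
W1           188    363               551
Then the value at position 1, column 'price_plus_stock': 551

551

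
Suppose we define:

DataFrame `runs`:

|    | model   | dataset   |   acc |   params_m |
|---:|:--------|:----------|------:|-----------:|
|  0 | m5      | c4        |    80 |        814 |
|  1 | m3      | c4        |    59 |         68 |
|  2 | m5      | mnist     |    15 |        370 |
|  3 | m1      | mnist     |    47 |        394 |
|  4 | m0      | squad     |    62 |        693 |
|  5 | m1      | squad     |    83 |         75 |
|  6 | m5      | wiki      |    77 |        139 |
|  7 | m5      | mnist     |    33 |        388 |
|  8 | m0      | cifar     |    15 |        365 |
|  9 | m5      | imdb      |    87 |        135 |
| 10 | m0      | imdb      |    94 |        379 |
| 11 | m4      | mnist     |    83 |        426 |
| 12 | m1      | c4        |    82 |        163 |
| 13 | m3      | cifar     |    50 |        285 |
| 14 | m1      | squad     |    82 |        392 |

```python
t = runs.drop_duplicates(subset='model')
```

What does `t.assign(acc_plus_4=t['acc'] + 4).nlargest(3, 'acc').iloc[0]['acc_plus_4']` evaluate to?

87

drop duplicate model (keep=first):
   model dataset  acc  params_m
0     m5      c4   80       814
1     m3      c4   59        68
3     m1   mnist   47       394
4     m0   squad   62       693
11    m4   mnist   83       426
add column acc_plus_4 = t['acc'] + 4:
   model dataset  acc  params_m  acc_plus_4
0     m5      c4   80       814          84
1     m3      c4   59        68          63
3     m1   mnist   47       394          51
4     m0   squad   62       693          66
11    m4   mnist   83       426          87
take 3 rows with largest acc:
   model dataset  acc  params_m  acc_plus_4
11    m4   mnist   83       426          87
0     m5      c4   80       814          84
4     m0   squad   62       693          66
Hence 87.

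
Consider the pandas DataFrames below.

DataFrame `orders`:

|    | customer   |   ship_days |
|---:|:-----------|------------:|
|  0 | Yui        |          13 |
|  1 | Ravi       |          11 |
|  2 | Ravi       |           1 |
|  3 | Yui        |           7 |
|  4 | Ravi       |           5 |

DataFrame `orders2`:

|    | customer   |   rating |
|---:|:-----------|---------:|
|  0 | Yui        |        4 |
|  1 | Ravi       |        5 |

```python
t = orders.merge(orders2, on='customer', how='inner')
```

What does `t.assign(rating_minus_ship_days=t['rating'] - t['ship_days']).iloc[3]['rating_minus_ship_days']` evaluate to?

-3

merge on 'customer' (how='inner') → 5 rows:
  customer  ship_days  rating
0      Yui         13       4
1     Ravi         11       5
2     Ravi          1       5
3      Yui          7       4
4     Ravi          5       5
add column rating_minus_ship_days = t['rating'] - t['ship_days']:
  customer  ship_days  rating  rating_minus_ship_days
0      Yui         13       4                      -9
1     Ravi         11       5                      -6
2     Ravi          1       5                       4
3      Yui          7       4                      -3
4     Ravi          5       5                       0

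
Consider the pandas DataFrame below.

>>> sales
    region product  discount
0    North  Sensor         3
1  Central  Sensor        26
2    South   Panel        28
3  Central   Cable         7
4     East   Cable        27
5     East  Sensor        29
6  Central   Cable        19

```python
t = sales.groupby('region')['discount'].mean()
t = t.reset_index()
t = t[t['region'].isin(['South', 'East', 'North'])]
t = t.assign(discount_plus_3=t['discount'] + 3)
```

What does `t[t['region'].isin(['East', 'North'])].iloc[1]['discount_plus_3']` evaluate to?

6.0

group by region, mean of discount:
region
Central    17.333333
East       28.000000
North       3.000000
South      28.000000
Name: discount, dtype: float64
reset_index():
    region   discount
0  Central  17.333333
1     East  28.000000
2    North   3.000000
3    South  28.000000
filter rows where region in ['South', 'East', 'North']:
  region  discount
1   East      28.0
2  North       3.0
3  South      28.0
add column discount_plus_3 = t['discount'] + 3:
  region  discount  discount_plus_3
1   East      28.0             31.0
2  North       3.0              6.0
3  South      28.0             31.0
filter rows where region in ['East', 'North']:
  region  discount  discount_plus_3
1   East      28.0             31.0
2  North       3.0              6.0
value at position 1, column 'discount_plus_3' → 6.0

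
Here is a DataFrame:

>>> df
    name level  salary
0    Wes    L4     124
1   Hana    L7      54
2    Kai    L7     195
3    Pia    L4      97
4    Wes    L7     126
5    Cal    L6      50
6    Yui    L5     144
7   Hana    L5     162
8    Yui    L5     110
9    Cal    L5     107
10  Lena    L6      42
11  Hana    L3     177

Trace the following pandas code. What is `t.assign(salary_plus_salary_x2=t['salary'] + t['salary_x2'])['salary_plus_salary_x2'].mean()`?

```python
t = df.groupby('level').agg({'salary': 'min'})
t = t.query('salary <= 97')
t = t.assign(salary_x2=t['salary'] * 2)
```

group by level, min of salary:
       salary
level        
L3        177
L4         97
L5        107
L6         42
L7         54
filter rows where salary <= 97:
       salary
level        
L4         97
L6         42
L7         54
add column salary_x2 = t['salary'] * 2:
       salary  salary_x2
level                   
L4         97        194
L6         42         84
L7         54        108
add column salary_plus_salary_x2 = t['salary'] + t['salary_x2']:
       salary  salary_x2  salary_plus_salary_x2
level                                          
L4         97        194                    291
L6         42         84                    126
L7         54        108                    162
The mean of column 'salary_plus_salary_x2' is 193.0.

193.0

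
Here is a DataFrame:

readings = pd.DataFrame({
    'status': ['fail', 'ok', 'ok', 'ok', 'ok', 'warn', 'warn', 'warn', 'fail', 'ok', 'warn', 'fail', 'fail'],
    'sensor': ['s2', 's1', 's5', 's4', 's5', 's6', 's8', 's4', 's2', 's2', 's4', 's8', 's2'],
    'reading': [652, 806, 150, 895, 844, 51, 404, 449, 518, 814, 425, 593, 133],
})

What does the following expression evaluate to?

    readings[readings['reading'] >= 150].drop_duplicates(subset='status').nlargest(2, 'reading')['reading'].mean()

filter rows where reading >= 150:
   status sensor  reading
0    fail     s2      652
1      ok     s1      806
2      ok     s5      150
3      ok     s4      895
4      ok     s5      844
6    warn     s8      404
7    warn     s4      449
8    fail     s2      518
9      ok     s2      814
10   warn     s4      425
11   fail     s8      593
drop duplicate status (keep=first):
  status sensor  reading
0   fail     s2      652
1     ok     s1      806
6   warn     s8      404
take 2 rows with largest reading:
  status sensor  reading
1     ok     s1      806
0   fail     s2      652
Taking the mean of column 'reading' gives 729.0.

729.0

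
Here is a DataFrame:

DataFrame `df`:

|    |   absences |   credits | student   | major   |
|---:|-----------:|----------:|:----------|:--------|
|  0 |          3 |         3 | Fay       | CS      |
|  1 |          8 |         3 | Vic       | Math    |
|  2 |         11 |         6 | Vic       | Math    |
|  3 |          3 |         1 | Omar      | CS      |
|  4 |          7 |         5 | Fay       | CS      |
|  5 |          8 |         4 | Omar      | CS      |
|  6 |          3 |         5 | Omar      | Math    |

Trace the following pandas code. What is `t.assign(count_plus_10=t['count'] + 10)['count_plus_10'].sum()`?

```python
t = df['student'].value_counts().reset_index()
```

value_counts of student:
student
Omar    3
Fay     2
Vic     2
Name: count, dtype: int64
reset_index():
  student  count
0    Omar      3
1     Fay      2
2     Vic      2
add column count_plus_10 = t['count'] + 10:
  student  count  count_plus_10
0    Omar      3             13
1     Fay      2             12
2     Vic      2             12

37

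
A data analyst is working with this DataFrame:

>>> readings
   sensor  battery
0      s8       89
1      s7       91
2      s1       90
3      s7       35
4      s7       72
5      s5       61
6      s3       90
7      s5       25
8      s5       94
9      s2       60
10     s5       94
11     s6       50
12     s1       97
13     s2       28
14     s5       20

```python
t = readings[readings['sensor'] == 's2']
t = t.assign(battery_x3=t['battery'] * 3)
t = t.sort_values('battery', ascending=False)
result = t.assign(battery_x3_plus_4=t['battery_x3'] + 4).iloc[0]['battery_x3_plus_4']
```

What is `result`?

184

filter rows where sensor == 's2':
   sensor  battery
9      s2       60
13     s2       28
add column battery_x3 = t['battery'] * 3:
   sensor  battery  battery_x3
9      s2       60         180
13     s2       28          84
sort by battery descending:
   sensor  battery  battery_x3
9      s2       60         180
13     s2       28          84
add column battery_x3_plus_4 = t['battery_x3'] + 4:
   sensor  battery  battery_x3  battery_x3_plus_4
9      s2       60         180                184
13     s2       28          84                 88
Finally, value at position 0, column 'battery_x3_plus_4' = 184.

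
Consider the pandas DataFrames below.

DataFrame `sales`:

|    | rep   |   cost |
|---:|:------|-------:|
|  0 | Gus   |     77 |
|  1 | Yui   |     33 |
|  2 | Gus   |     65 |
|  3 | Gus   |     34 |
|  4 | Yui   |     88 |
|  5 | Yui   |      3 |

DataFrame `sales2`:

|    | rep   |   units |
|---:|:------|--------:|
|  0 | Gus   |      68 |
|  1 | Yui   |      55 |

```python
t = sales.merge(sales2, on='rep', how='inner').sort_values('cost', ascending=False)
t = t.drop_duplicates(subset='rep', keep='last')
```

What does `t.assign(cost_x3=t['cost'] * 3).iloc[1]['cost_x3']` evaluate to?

9

merge on 'rep' (how='inner') → 6 rows:
   rep  cost  units
0  Gus    77     68
1  Yui    33     55
2  Gus    65     68
3  Gus    34     68
4  Yui    88     55
5  Yui     3     55
sort by cost descending:
   rep  cost  units
4  Yui    88     55
0  Gus    77     68
2  Gus    65     68
3  Gus    34     68
1  Yui    33     55
5  Yui     3     55
drop duplicate rep (keep=last):
   rep  cost  units
3  Gus    34     68
5  Yui     3     55
add column cost_x3 = t['cost'] * 3:
   rep  cost  units  cost_x3
3  Gus    34     68      102
5  Yui     3     55        9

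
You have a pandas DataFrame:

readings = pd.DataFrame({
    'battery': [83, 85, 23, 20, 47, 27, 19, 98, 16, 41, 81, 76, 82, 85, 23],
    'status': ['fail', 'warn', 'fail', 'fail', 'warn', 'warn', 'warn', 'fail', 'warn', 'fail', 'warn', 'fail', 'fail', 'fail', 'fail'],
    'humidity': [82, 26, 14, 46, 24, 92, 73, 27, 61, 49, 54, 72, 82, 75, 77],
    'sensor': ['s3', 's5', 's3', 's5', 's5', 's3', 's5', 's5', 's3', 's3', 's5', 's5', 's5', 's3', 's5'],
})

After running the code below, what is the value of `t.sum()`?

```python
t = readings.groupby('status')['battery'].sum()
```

806

group by status, sum of battery:
status
fail    531
warn    275
Name: battery, dtype: int64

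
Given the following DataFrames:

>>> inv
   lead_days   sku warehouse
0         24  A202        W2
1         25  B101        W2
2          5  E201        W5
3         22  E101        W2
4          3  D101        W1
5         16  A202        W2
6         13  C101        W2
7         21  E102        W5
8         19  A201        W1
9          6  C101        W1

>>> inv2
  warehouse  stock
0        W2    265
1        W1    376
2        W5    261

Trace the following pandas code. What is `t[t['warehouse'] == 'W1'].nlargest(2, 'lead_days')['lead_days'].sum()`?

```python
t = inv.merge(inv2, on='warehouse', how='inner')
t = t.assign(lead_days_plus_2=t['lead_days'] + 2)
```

merge on 'warehouse' (how='inner') → 10 rows:
   lead_days   sku warehouse  stock
0         24  A202        W2    265
1         25  B101        W2    265
2          5  E201        W5    261
3         22  E101        W2    265
4          3  D101        W1    376
5         16  A202        W2    265
6         13  C101        W2    265
7         21  E102        W5    261
8         19  A201        W1    376
9          6  C101        W1    376
add column lead_days_plus_2 = t['lead_days'] + 2:
   lead_days   sku warehouse  stock  lead_days_plus_2
0         24  A202        W2    265                26
1         25  B101        W2    265                27
2          5  E201        W5    261                 7
3         22  E101        W2    265                24
4          3  D101        W1    376                 5
5         16  A202        W2    265                18
6         13  C101        W2    265                15
7         21  E102        W5    261                23
8         19  A201        W1    376                21
9          6  C101        W1    376                 8
filter rows where warehouse == 'W1':
   lead_days   sku warehouse  stock  lead_days_plus_2
4          3  D101        W1    376                 5
8         19  A201        W1    376                21
9          6  C101        W1    376                 8
take 2 rows with largest lead_days:
   lead_days   sku warehouse  stock  lead_days_plus_2
8         19  A201        W1    376                21
9          6  C101        W1    376                 8

25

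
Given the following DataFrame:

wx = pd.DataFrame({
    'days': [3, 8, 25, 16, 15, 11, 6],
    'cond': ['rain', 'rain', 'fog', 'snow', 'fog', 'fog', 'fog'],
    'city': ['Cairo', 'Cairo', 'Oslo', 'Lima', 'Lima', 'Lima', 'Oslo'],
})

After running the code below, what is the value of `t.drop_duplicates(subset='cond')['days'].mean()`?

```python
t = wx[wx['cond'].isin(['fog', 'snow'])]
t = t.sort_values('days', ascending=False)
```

filter rows where cond in ['fog', 'snow']:
   days  cond  city
2    25   fog  Oslo
3    16  snow  Lima
4    15   fog  Lima
5    11   fog  Lima
6     6   fog  Oslo
sort by days descending:
   days  cond  city
2    25   fog  Oslo
3    16  snow  Lima
4    15   fog  Lima
5    11   fog  Lima
6     6   fog  Oslo
drop duplicate cond (keep=first):
   days  cond  city
2    25   fog  Oslo
3    16  snow  Lima
mean of column 'days' → 20.5

20.5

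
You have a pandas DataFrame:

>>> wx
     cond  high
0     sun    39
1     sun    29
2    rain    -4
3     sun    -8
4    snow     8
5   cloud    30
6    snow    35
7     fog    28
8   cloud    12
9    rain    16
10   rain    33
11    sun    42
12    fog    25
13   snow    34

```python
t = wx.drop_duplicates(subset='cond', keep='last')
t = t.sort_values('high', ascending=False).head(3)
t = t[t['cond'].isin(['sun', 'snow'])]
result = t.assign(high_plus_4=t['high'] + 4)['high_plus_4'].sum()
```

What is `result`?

drop duplicate cond (keep=last):
     cond  high
8   cloud    12
10   rain    33
11    sun    42
12    fog    25
13   snow    34
sort by high descending:
     cond  high
11    sun    42
13   snow    34
10   rain    33
12    fog    25
8   cloud    12
take first 3 rows:
    cond  high
11   sun    42
13  snow    34
10  rain    33
filter rows where cond in ['sun', 'snow']:
    cond  high
11   sun    42
13  snow    34
add column high_plus_4 = t['high'] + 4:
    cond  high  high_plus_4
11   sun    42           46
13  snow    34           38
Taking the sum of column 'high_plus_4' gives 84.

84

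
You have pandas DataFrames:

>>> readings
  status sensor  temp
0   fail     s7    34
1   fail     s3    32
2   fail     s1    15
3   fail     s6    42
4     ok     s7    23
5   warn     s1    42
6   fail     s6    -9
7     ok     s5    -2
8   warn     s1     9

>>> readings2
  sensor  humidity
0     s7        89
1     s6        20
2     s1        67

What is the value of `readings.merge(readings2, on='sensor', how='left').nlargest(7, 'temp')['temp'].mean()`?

28.1428571429

merge on 'sensor' (how='left') → 9 rows:
  status sensor  temp  humidity
0   fail     s7    34      89.0
1   fail     s3    32       NaN
2   fail     s1    15      67.0
3   fail     s6    42      20.0
4     ok     s7    23      89.0
5   warn     s1    42      67.0
6   fail     s6    -9      20.0
7     ok     s5    -2       NaN
8   warn     s1     9      67.0
take 7 rows with largest temp:
  status sensor  temp  humidity
3   fail     s6    42      20.0
5   warn     s1    42      67.0
0   fail     s7    34      89.0
1   fail     s3    32       NaN
4     ok     s7    23      89.0
2   fail     s1    15      67.0
8   warn     s1     9      67.0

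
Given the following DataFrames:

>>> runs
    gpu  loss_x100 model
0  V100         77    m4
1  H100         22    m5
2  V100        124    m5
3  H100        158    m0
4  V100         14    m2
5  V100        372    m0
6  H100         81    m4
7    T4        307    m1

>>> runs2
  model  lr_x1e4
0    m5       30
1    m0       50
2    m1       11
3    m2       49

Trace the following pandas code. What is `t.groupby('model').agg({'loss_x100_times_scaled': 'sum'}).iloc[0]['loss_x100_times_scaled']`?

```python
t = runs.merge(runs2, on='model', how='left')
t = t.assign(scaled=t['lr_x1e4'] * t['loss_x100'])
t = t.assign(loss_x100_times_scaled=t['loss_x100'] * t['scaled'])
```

8167400.0

merge on 'model' (how='left') → 8 rows:
    gpu  loss_x100 model  lr_x1e4
0  V100         77    m4      NaN
1  H100         22    m5     30.0
2  V100        124    m5     30.0
3  H100        158    m0     50.0
4  V100         14    m2     49.0
5  V100        372    m0     50.0
6  H100         81    m4      NaN
7    T4        307    m1     11.0
add column scaled = t['lr_x1e4'] * t['loss_x100']:
    gpu  loss_x100 model  lr_x1e4   scaled
0  V100         77    m4      NaN      NaN
1  H100         22    m5     30.0    660.0
2  V100        124    m5     30.0   3720.0
3  H100        158    m0     50.0   7900.0
4  V100         14    m2     49.0    686.0
5  V100        372    m0     50.0  18600.0
6  H100         81    m4      NaN      NaN
7    T4        307    m1     11.0   3377.0
add column loss_x100_times_scaled = t['loss_x100'] * t['scaled']:
    gpu  loss_x100 model  lr_x1e4   scaled  loss_x100_times_scaled
0  V100         77    m4      NaN      NaN                     NaN
1  H100         22    m5     30.0    660.0                 14520.0
2  V100        124    m5     30.0   3720.0                461280.0
3  H100        158    m0     50.0   7900.0               1248200.0
4  V100         14    m2     49.0    686.0                  9604.0
5  V100        372    m0     50.0  18600.0               6919200.0
6  H100         81    m4      NaN      NaN                     NaN
7    T4        307    m1     11.0   3377.0               1036739.0
group by model, sum of loss_x100_times_scaled:
       loss_x100_times_scaled
model                        
m0                  8167400.0
m1                  1036739.0
m2                     9604.0
m4                        0.0
m5                   475800.0
Then the value at position 0, column 'loss_x100_times_scaled': 8167400.0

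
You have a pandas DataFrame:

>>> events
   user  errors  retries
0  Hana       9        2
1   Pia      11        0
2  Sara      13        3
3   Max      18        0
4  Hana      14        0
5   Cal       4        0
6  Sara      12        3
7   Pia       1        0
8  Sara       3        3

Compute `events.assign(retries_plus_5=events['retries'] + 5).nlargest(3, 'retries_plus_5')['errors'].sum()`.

28

add column retries_plus_5 = events['retries'] + 5:
   user  errors  retries  retries_plus_5
0  Hana       9        2               7
1   Pia      11        0               5
2  Sara      13        3               8
3   Max      18        0               5
4  Hana      14        0               5
5   Cal       4        0               5
6  Sara      12        3               8
7   Pia       1        0               5
8  Sara       3        3               8
take 3 rows with largest retries_plus_5:
   user  errors  retries  retries_plus_5
2  Sara      13        3               8
6  Sara      12        3               8
8  Sara       3        3               8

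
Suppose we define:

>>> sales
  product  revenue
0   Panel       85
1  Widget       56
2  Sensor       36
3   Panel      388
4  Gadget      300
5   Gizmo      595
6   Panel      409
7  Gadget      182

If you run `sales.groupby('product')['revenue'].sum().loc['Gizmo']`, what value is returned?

595

group by product, sum of revenue:
product
Gadget    482
Gizmo     595
Panel     882
Sensor     36
Widget     56
Name: revenue, dtype: int64
So loc['Gizmo'] = 595.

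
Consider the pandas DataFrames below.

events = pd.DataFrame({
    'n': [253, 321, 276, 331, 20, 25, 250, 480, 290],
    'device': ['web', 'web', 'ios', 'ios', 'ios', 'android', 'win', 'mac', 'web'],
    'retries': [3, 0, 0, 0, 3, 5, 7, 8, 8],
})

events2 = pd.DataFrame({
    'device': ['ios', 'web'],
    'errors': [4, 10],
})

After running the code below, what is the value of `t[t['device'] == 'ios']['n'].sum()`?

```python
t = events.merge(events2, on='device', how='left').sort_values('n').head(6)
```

296

merge on 'device' (how='left') → 9 rows:
     n   device  retries  errors
0  253      web        3    10.0
1  321      web        0    10.0
2  276      ios        0     4.0
3  331      ios        0     4.0
4   20      ios        3     4.0
5   25  android        5     NaN
6  250      win        7     NaN
7  480      mac        8     NaN
8  290      web        8    10.0
sort by n:
     n   device  retries  errors
4   20      ios        3     4.0
5   25  android        5     NaN
6  250      win        7     NaN
0  253      web        3    10.0
2  276      ios        0     4.0
8  290      web        8    10.0
1  321      web        0    10.0
3  331      ios        0     4.0
7  480      mac        8     NaN
take first 6 rows:
     n   device  retries  errors
4   20      ios        3     4.0
5   25  android        5     NaN
6  250      win        7     NaN
0  253      web        3    10.0
2  276      ios        0     4.0
8  290      web        8    10.0
filter rows where device == 'ios':
     n device  retries  errors
4   20    ios        3     4.0
2  276    ios        0     4.0
sum of column 'n' → 296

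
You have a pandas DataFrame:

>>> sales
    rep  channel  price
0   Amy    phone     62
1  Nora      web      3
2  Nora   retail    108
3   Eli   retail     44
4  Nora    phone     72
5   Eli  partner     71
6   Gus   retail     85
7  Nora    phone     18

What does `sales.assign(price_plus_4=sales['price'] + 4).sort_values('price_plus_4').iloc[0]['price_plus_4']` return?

7

add column price_plus_4 = sales['price'] + 4:
    rep  channel  price  price_plus_4
0   Amy    phone     62            66
1  Nora      web      3             7
2  Nora   retail    108           112
3   Eli   retail     44            48
4  Nora    phone     72            76
5   Eli  partner     71            75
6   Gus   retail     85            89
7  Nora    phone     18            22
sort by price_plus_4:
    rep  channel  price  price_plus_4
1  Nora      web      3             7
7  Nora    phone     18            22
3   Eli   retail     44            48
0   Amy    phone     62            66
5   Eli  partner     71            75
4  Nora    phone     72            76
6   Gus   retail     85            89
2  Nora   retail    108           112
Hence 7.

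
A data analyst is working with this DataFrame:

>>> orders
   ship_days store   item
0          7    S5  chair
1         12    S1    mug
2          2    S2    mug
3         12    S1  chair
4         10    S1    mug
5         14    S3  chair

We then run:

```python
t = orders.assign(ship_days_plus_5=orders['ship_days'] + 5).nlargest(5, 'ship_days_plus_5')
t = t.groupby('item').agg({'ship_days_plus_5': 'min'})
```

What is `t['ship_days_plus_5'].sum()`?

add column ship_days_plus_5 = orders['ship_days'] + 5:
   ship_days store   item  ship_days_plus_5
0          7    S5  chair                12
1         12    S1    mug                17
2          2    S2    mug                 7
3         12    S1  chair                17
4         10    S1    mug                15
5         14    S3  chair                19
take 5 rows with largest ship_days_plus_5:
   ship_days store   item  ship_days_plus_5
5         14    S3  chair                19
1         12    S1    mug                17
3         12    S1  chair                17
4         10    S1    mug                15
0          7    S5  chair                12
group by item, min of ship_days_plus_5:
       ship_days_plus_5
item                   
chair                12
mug                  15

27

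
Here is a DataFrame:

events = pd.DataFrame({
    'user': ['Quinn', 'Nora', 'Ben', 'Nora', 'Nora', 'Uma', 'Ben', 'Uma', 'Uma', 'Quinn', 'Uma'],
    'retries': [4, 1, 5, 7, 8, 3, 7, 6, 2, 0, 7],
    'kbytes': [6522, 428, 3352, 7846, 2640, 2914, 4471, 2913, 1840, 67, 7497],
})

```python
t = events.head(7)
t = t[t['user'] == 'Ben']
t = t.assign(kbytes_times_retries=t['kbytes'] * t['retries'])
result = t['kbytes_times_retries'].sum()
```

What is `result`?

48057

take first 7 rows:
    user  retries  kbytes
0  Quinn        4    6522
1   Nora        1     428
2    Ben        5    3352
3   Nora        7    7846
4   Nora        8    2640
5    Uma        3    2914
6    Ben        7    4471
filter rows where user == 'Ben':
  user  retries  kbytes
2  Ben        5    3352
6  Ben        7    4471
add column kbytes_times_retries = t['kbytes'] * t['retries']:
  user  retries  kbytes  kbytes_times_retries
2  Ben        5    3352                 16760
6  Ben        7    4471                 31297
sum of column 'kbytes_times_retries' → 48057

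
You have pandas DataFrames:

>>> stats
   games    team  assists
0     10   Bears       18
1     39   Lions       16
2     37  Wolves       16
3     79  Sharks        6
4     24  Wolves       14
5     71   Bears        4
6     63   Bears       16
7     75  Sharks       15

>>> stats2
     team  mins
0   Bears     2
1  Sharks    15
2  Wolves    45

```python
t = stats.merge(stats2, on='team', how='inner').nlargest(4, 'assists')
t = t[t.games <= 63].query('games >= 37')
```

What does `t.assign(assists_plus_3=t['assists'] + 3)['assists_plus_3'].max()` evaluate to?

merge on 'team' (how='inner') → 7 rows:
   games    team  assists  mins
0     10   Bears       18     2
1     37  Wolves       16    45
2     79  Sharks        6    15
3     24  Wolves       14    45
4     71   Bears        4     2
5     63   Bears       16     2
6     75  Sharks       15    15
take 4 rows with largest assists:
   games    team  assists  mins
0     10   Bears       18     2
1     37  Wolves       16    45
5     63   Bears       16     2
6     75  Sharks       15    15
filter rows where games <= 63:
   games    team  assists  mins
0     10   Bears       18     2
1     37  Wolves       16    45
5     63   Bears       16     2
filter rows where games >= 37:
   games    team  assists  mins
1     37  Wolves       16    45
5     63   Bears       16     2
add column assists_plus_3 = t['assists'] + 3:
   games    team  assists  mins  assists_plus_3
1     37  Wolves       16    45              19
5     63   Bears       16     2              19

19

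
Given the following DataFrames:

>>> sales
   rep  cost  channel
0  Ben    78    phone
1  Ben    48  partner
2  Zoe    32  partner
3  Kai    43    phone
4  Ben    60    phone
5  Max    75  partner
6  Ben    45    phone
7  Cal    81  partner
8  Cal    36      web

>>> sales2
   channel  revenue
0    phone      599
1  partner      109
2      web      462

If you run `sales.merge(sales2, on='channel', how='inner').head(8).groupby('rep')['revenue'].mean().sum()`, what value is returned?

1402.5

merge on 'channel' (how='inner') → 9 rows:
   rep  cost  channel  revenue
0  Ben    78    phone      599
1  Ben    48  partner      109
2  Zoe    32  partner      109
3  Kai    43    phone      599
4  Ben    60    phone      599
5  Max    75  partner      109
6  Ben    45    phone      599
7  Cal    81  partner      109
8  Cal    36      web      462
take first 8 rows:
   rep  cost  channel  revenue
0  Ben    78    phone      599
1  Ben    48  partner      109
2  Zoe    32  partner      109
3  Kai    43    phone      599
4  Ben    60    phone      599
5  Max    75  partner      109
6  Ben    45    phone      599
7  Cal    81  partner      109
group by rep, mean of revenue:
rep
Ben    476.5
Cal    109.0
Kai    599.0
Max    109.0
Zoe    109.0
Name: revenue, dtype: float64
Hence 1402.5.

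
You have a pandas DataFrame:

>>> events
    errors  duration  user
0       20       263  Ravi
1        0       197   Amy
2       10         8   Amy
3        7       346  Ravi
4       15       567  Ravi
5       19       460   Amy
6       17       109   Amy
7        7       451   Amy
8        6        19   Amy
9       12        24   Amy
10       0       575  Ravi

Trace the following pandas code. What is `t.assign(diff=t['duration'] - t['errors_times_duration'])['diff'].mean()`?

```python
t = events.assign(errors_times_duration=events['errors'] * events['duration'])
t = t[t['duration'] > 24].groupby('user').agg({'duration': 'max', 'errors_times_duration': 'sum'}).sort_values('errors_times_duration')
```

-14451.0

add column errors_times_duration = events['errors'] * events['duration']:
    errors  duration  user  errors_times_duration
0       20       263  Ravi                   5260
1        0       197   Amy                      0
2       10         8   Amy                     80
3        7       346  Ravi                   2422
4       15       567  Ravi                   8505
5       19       460   Amy                   8740
6       17       109   Amy                   1853
7        7       451   Amy                   3157
8        6        19   Amy                    114
9       12        24   Amy                    288
10       0       575  Ravi                      0
filter rows where duration > 24:
    errors  duration  user  errors_times_duration
0       20       263  Ravi                   5260
1        0       197   Amy                      0
3        7       346  Ravi                   2422
4       15       567  Ravi                   8505
5       19       460   Amy                   8740
6       17       109   Amy                   1853
7        7       451   Amy                   3157
10       0       575  Ravi                      0
group by user: max(duration), sum(errors_times_duration):
      duration  errors_times_duration
user                                 
Amy        460                  13750
Ravi       575                  16187
sort by errors_times_duration:
      duration  errors_times_duration
user                                 
Amy        460                  13750
Ravi       575                  16187
add column diff = t['duration'] - t['errors_times_duration']:
      duration  errors_times_duration   diff
user                                        
Amy        460                  13750 -13290
Ravi       575                  16187 -15612
Finally, mean of column 'diff' = -14451.0.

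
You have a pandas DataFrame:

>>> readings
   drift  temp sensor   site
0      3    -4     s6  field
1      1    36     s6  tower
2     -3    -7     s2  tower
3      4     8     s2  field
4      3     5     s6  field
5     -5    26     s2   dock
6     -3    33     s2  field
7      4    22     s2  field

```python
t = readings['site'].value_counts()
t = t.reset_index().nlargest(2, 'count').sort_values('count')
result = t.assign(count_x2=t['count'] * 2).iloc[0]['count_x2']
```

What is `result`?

4

value_counts of site:
site
field    5
tower    2
dock     1
Name: count, dtype: int64
reset_index():
    site  count
0  field      5
1  tower      2
2   dock      1
take 2 rows with largest count:
    site  count
0  field      5
1  tower      2
sort by count:
    site  count
1  tower      2
0  field      5
add column count_x2 = t['count'] * 2:
    site  count  count_x2
1  tower      2         4
0  field      5        10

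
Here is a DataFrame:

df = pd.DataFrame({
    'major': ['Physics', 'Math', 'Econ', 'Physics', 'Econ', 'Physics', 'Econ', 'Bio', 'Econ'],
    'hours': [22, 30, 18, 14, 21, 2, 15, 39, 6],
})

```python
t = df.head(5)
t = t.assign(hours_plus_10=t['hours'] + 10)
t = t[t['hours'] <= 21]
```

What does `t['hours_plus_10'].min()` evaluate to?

take first 5 rows:
     major  hours
0  Physics     22
1     Math     30
2     Econ     18
3  Physics     14
4     Econ     21
add column hours_plus_10 = t['hours'] + 10:
     major  hours  hours_plus_10
0  Physics     22             32
1     Math     30             40
2     Econ     18             28
3  Physics     14             24
4     Econ     21             31
filter rows where hours <= 21:
     major  hours  hours_plus_10
2     Econ     18             28
3  Physics     14             24
4     Econ     21             31

24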